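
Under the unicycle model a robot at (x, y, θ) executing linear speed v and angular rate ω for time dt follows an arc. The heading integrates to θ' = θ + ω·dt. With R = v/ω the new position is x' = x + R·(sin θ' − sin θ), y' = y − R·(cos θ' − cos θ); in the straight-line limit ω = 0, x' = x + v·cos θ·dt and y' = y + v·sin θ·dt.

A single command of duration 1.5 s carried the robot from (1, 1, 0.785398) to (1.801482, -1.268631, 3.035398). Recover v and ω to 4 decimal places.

Δθ = 3.035398 − 0.785398 = 2.250000
ω = Δθ/dt = 2.250000/1.5 = 1.5000
R = −Δy/(cos θ' − cos θ) = -1.3333
v = R·ω = -1.3333·1.5000 = -2.0000

v = -2.0000, ω = 1.5000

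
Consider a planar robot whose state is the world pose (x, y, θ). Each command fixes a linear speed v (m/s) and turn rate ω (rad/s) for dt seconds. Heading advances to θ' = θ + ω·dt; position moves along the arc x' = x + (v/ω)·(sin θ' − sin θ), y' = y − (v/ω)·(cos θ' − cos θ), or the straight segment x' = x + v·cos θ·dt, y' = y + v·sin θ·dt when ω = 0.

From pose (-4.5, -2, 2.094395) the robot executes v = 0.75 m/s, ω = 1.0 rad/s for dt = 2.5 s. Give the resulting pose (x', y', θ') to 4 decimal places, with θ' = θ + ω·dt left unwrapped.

(-5.8943, -2.2867, 4.5944)

θ' = 2.0944 + 1.0·2.5 = 4.5944
R = v/ω = 0.75/1.0 = 0.7500
x' = -4.5 + 0.7500·(sin 4.5944 − sin 2.0944) = -5.8943
y' = -2 − 0.7500·(cos 4.5944 − cos 2.0944) = -2.2867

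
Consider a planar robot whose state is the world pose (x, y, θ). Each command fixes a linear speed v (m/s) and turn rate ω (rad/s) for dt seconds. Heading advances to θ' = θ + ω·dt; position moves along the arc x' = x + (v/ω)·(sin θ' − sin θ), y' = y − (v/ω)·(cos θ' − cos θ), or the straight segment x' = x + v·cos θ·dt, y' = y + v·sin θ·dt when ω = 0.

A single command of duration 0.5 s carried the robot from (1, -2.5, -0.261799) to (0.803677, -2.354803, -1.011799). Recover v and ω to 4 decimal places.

Δθ = -1.011799 − -0.261799 = -0.750000
ω = Δθ/dt = -0.750000/0.5 = -1.5000
R = Δx/(sin θ' − sin θ) = 0.3333
v = R·ω = 0.3333·-1.5000 = -0.5000

v = -0.5000, ω = -1.5000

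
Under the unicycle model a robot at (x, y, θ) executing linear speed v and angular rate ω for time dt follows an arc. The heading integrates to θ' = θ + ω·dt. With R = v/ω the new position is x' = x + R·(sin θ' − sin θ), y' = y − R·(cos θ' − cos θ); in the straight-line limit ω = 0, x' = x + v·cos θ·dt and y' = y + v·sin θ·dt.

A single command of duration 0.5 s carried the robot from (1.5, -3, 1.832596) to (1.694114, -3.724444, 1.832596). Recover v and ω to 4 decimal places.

v = -1.5000, ω = 0.0000

Δθ = 1.832596 − 1.832596 = 0.000000
ω = Δθ/dt = 0.000000/0.5 = 0.0000
ω = 0 → v = (Δx·cos θ + Δy·sin θ)/dt = -1.5000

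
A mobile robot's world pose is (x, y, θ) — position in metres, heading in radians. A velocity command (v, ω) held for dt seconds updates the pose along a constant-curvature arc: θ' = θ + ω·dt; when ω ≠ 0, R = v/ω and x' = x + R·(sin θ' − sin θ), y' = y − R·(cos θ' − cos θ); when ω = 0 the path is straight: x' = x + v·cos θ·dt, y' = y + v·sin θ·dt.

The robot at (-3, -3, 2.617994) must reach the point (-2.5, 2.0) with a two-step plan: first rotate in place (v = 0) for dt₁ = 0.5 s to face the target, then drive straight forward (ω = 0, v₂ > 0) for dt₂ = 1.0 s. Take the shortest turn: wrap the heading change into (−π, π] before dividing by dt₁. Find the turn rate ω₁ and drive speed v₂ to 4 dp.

heading to target = atan2(2−-3, -2.5−-3) = 1.4711
Δθ = wrap(1.4711 − 2.6180) = -1.1469; ω₁ = Δθ/dt₁ = -2.2937
distance = √((-2.5−-3)² + (2−-3)²) = 5.0249; v₂ = distance/dt₂ = 5.0249

ω₁ = -2.2937, v₂ = 5.0249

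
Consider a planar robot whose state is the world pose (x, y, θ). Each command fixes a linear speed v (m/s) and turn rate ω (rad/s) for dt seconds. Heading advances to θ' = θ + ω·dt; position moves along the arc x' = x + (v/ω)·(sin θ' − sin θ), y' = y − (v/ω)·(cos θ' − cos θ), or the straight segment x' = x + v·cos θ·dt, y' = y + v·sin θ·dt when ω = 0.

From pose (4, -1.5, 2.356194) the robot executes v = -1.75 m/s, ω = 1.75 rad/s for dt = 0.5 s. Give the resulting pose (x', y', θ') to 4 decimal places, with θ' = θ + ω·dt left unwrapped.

θ' = 2.3562 + 1.75·0.5 = 3.2312
R = v/ω = -1.75/1.75 = -1.0000
x' = 4 + -1.0000·(sin 3.2312 − sin 2.3562) = 4.7966
y' = -1.5 − -1.0000·(cos 3.2312 − cos 2.3562) = -1.7889

(4.7966, -1.7889, 3.2312)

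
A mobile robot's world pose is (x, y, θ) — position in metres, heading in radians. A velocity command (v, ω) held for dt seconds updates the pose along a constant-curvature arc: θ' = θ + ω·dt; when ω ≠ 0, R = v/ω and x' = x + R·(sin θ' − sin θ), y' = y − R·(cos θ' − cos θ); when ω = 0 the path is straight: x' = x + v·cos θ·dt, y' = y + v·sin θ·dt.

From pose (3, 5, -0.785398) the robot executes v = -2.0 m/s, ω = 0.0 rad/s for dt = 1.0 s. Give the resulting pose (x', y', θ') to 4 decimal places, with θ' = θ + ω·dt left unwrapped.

θ' = -0.7854 + 0.0·1.0 = -0.7854
ω = 0 → straight: x' = 3 + -2.0·cos(-0.7854)·1.0 = 1.5858
y' = 5 + -2.0·sin(-0.7854)·1.0 = 6.4142

(1.5858, 6.4142, -0.7854)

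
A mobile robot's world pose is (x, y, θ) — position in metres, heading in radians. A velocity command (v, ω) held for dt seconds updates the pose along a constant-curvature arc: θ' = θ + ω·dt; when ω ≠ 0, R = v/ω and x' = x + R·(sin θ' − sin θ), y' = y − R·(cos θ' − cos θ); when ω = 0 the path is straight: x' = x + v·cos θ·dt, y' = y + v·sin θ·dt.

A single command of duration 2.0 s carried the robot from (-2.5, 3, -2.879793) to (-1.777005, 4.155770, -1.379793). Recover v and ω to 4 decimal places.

Δθ = -1.379793 − -2.879793 = 1.500000
ω = Δθ/dt = 1.500000/2.0 = 0.7500
R = −Δy/(cos θ' − cos θ) = -1.0000
v = R·ω = -1.0000·0.7500 = -0.7500

v = -0.7500, ω = 0.7500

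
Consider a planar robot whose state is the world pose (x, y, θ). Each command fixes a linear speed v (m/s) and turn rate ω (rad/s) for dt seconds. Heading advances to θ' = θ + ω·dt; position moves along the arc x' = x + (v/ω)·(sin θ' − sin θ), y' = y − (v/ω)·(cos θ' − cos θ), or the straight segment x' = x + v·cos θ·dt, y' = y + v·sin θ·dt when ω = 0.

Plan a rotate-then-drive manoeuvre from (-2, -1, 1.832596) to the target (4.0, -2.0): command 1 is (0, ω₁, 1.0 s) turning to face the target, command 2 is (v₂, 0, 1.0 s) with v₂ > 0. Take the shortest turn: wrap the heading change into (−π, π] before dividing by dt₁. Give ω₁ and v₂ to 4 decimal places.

ω₁ = -1.9977, v₂ = 6.0828

heading to target = atan2(-2−-1, 4−-2) = -0.1651
Δθ = wrap(-0.1651 − 1.8326) = -1.9977; ω₁ = Δθ/dt₁ = -1.9977
distance = √((4−-2)² + (-2−-1)²) = 6.0828; v₂ = distance/dt₂ = 6.0828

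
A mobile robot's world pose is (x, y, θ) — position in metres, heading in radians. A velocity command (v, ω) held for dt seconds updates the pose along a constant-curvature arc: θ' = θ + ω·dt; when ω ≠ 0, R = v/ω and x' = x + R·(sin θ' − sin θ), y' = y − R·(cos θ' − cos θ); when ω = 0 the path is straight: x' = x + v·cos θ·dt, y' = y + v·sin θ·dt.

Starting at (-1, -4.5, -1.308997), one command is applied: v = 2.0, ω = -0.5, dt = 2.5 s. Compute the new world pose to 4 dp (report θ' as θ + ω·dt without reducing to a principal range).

(-2.6629, -8.8754, -2.5590)

θ' = -1.3090 + -0.5·2.5 = -2.5590
R = v/ω = 2.0/-0.5 = -4.0000
x' = -1 + -4.0000·(sin -2.5590 − sin -1.3090) = -2.6629
y' = -4.5 − -4.0000·(cos -2.5590 − cos -1.3090) = -8.8754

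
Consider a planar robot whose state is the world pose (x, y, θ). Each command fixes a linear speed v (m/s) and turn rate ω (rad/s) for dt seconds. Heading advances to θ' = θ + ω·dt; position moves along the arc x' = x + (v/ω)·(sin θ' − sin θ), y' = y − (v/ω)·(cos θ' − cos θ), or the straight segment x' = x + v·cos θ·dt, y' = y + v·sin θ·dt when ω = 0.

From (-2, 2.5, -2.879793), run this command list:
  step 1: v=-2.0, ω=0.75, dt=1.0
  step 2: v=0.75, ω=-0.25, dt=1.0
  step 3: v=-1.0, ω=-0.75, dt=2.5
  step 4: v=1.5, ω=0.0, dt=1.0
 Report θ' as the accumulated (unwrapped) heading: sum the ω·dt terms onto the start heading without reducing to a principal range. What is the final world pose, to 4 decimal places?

step 1: θ'=-2.1298 (R=-2.6667) → pose (-0.4294, 3.6616, -2.1298)
step 2: θ'=-2.3798 (R=-3.0000) → pose (-0.9021, 3.0818, -2.3798)
step 3: θ'=-4.2548 (R=1.3333) → pose (1.2143, 2.7061, -4.2548)
step 4: θ'=-4.2548 (straight) → pose (0.5517, 4.0517, -4.2548)

(0.5517, 4.0517, -4.2548)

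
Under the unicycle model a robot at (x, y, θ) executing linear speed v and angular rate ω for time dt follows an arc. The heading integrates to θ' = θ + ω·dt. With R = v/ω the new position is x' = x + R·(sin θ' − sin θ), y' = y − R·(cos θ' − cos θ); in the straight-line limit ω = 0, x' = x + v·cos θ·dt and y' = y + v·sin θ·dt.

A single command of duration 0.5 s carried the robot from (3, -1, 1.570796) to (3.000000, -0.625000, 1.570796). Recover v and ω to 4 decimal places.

v = 0.7500, ω = 0.0000

Δθ = 1.570796 − 1.570796 = 0.000000
ω = Δθ/dt = 0.000000/0.5 = 0.0000
ω = 0 → v = (Δx·cos θ + Δy·sin θ)/dt = 0.7500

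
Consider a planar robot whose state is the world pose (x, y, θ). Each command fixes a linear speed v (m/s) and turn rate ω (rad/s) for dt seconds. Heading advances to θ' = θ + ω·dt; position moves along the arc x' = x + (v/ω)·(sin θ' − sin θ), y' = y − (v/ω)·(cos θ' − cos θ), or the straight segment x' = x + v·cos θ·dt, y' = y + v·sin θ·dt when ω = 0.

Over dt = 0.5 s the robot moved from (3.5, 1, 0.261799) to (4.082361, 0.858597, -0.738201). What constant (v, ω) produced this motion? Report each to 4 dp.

v = 1.2500, ω = -2.0000

Δθ = -0.738201 − 0.261799 = -1.000000
ω = Δθ/dt = -1.000000/0.5 = -2.0000
R = Δx/(sin θ' − sin θ) = -0.6250
v = R·ω = -0.6250·-2.0000 = 1.2500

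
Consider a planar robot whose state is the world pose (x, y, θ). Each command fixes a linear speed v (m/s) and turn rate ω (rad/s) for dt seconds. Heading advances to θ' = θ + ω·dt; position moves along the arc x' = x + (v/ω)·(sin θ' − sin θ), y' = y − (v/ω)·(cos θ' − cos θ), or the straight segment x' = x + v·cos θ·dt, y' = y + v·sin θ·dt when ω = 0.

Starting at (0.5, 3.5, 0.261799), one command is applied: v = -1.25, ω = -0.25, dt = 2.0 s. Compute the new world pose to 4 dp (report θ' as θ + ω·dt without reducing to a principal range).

θ' = 0.2618 + -0.25·2.0 = -0.2382
R = v/ω = -1.25/-0.25 = 5.0000
x' = 0.5 + 5.0000·(sin -0.2382 − sin 0.2618) = -1.9739
y' = 3.5 − 5.0000·(cos -0.2382 − cos 0.2618) = 3.4708

(-1.9739, 3.4708, -0.2382)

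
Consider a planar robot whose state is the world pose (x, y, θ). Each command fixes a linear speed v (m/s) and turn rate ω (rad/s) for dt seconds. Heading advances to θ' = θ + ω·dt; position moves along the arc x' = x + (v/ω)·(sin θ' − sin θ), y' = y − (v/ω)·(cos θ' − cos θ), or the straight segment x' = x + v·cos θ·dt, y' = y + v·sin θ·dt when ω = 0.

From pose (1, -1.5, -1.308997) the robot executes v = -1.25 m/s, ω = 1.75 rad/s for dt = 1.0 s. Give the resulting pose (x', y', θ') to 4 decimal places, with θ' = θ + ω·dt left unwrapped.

θ' = -1.3090 + 1.75·1.0 = 0.4410
R = v/ω = -1.25/1.75 = -0.7143
x' = 1 + -0.7143·(sin 0.4410 − sin -1.3090) = 0.0052
y' = -1.5 − -0.7143·(cos 0.4410 − cos -1.3090) = -1.0389

(0.0052, -1.0389, 0.4410)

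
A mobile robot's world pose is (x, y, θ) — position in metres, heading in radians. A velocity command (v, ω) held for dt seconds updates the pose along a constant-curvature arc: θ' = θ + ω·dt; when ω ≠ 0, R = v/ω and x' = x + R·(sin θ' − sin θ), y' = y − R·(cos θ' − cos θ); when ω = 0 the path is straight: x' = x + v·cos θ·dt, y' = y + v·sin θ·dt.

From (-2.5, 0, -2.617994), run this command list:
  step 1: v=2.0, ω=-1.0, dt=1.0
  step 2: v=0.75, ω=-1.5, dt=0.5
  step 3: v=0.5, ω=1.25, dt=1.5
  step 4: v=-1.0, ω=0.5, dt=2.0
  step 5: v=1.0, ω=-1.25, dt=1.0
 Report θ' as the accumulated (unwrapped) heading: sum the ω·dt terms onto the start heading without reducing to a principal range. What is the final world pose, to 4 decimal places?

step 1: θ'=-3.6180 (R=-2.0000) → pose (-4.4172, -0.0453, -3.6180)
step 2: θ'=-4.3680 (R=-0.5000) → pose (-4.6585, 0.2303, -4.3680)
step 3: θ'=-2.4930 (R=0.4000) → pose (-5.2767, 0.4140, -2.4930)
step 4: θ'=-1.4930 (R=-2.0000) → pose (-4.4908, 2.1633, -1.4930)
step 5: θ'=-2.7430 (R=-0.8000) → pose (-4.9779, 1.3638, -2.7430)

(-4.9779, 1.3638, -2.7430)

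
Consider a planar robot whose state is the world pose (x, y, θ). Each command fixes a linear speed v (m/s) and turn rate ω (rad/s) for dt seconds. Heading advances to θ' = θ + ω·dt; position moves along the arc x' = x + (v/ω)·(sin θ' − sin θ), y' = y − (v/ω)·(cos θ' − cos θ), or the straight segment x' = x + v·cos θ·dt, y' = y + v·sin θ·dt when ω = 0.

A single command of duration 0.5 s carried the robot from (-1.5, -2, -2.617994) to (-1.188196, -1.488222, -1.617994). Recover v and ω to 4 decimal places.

Δθ = -1.617994 − -2.617994 = 1.000000
ω = Δθ/dt = 1.000000/0.5 = 2.0000
R = −Δy/(cos θ' − cos θ) = -0.6250
v = R·ω = -0.6250·2.0000 = -1.2500

v = -1.2500, ω = 2.0000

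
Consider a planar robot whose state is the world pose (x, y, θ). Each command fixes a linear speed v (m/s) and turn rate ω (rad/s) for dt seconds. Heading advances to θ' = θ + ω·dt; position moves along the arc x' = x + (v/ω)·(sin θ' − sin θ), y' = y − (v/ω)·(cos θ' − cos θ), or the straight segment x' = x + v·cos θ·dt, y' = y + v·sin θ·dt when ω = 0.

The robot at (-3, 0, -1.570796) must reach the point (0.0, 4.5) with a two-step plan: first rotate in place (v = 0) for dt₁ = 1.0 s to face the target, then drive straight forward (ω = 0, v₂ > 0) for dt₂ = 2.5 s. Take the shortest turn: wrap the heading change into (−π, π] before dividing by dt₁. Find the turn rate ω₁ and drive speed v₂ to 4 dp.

ω₁ = 2.5536, v₂ = 2.1633

heading to target = atan2(4.5−0, 0−-3) = 0.9828
Δθ = wrap(0.9828 − -1.5708) = 2.5536; ω₁ = Δθ/dt₁ = 2.5536
distance = √((0−-3)² + (4.5−0)²) = 5.4083; v₂ = distance/dt₂ = 2.1633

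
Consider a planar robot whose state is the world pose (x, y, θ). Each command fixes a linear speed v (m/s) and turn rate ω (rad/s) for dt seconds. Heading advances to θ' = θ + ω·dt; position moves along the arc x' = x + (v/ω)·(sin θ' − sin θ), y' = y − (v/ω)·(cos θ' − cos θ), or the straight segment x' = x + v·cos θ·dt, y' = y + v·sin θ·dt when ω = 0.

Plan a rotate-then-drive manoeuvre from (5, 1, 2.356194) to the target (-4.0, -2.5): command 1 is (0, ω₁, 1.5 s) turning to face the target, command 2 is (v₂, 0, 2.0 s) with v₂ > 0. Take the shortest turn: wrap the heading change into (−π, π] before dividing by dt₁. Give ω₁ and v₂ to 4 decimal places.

heading to target = atan2(-2.5−1, -4−5) = -2.7707
Δθ = wrap(-2.7707 − 2.3562) = 1.1563; ω₁ = Δθ/dt₁ = 0.7709
distance = √((-4−5)² + (-2.5−1)²) = 9.6566; v₂ = distance/dt₂ = 4.8283

ω₁ = 0.7709, v₂ = 4.8283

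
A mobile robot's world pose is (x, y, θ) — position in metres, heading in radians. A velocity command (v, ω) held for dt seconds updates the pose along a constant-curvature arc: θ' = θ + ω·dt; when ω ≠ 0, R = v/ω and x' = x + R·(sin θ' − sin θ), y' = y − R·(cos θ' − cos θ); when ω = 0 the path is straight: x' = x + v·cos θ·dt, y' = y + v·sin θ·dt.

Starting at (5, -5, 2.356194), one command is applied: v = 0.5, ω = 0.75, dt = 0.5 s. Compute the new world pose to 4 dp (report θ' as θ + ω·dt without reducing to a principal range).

(4.7946, -4.8601, 2.7312)

θ' = 2.3562 + 0.75·0.5 = 2.7312
R = v/ω = 0.5/0.75 = 0.6667
x' = 5 + 0.6667·(sin 2.7312 − sin 2.3562) = 4.7946
y' = -5 − 0.6667·(cos 2.7312 − cos 2.3562) = -4.8601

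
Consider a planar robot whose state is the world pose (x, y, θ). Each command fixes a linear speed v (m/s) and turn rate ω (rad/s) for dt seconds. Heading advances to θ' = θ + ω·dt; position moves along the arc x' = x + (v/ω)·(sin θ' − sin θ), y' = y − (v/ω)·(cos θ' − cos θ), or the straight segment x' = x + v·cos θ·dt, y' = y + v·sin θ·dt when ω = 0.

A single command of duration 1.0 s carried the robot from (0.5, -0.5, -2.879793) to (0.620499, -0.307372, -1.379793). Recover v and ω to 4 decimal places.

v = -0.2500, ω = 1.5000

Δθ = -1.379793 − -2.879793 = 1.500000
ω = Δθ/dt = 1.500000/1.0 = 1.5000
R = −Δy/(cos θ' − cos θ) = -0.1667
v = R·ω = -0.1667·1.5000 = -0.2500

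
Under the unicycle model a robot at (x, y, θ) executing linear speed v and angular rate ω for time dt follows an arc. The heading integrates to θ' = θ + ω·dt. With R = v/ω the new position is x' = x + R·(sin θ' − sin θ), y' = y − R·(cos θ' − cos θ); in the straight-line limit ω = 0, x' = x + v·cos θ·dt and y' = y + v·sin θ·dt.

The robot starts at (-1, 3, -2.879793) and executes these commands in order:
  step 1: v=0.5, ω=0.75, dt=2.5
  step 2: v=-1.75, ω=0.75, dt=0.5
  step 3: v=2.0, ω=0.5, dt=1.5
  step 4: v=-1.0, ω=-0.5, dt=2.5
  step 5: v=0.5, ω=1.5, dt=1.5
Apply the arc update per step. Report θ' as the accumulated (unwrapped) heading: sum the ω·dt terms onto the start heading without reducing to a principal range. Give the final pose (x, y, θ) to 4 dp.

(-0.5967, 3.0234, 1.1202)

step 1: θ'=-1.0048 (R=0.6667) → pose (-1.3902, 1.9985, -1.0048)
step 2: θ'=-0.6298 (R=-2.3333) → pose (-1.9853, 2.6329, -0.6298)
step 3: θ'=0.1202 (R=4.0000) → pose (0.8503, 1.8944, 0.1202)
step 4: θ'=-1.1298 (R=2.0000) → pose (-1.1982, 3.0263, -1.1298)
step 5: θ'=1.1202 (R=0.3333) → pose (-0.5967, 3.0234, 1.1202)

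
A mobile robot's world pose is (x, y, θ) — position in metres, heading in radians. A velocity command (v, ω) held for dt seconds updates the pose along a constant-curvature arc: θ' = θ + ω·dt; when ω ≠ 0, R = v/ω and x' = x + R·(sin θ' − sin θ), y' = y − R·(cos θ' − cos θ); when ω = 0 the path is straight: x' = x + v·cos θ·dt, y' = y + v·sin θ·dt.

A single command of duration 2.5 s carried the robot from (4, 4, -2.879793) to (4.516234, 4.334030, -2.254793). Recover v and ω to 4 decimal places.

Δθ = -2.254793 − -2.879793 = 0.625000
ω = Δθ/dt = 0.625000/2.5 = 0.2500
R = Δx/(sin θ' − sin θ) = -1.0000
v = R·ω = -1.0000·0.2500 = -0.2500

v = -0.2500, ω = 0.2500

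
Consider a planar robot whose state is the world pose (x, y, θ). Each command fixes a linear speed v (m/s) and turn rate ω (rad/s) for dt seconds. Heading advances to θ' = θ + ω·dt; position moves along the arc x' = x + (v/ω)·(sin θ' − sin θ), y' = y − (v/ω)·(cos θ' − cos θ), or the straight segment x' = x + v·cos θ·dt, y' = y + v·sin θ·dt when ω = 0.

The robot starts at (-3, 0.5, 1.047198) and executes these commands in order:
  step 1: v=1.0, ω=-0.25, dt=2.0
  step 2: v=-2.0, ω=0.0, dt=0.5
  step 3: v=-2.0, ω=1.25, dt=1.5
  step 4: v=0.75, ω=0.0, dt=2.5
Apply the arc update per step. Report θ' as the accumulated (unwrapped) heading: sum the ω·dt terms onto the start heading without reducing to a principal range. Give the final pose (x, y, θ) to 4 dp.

(-4.1033, 0.0612, 2.4222)

step 1: θ'=0.5472 (R=-4.0000) → pose (-1.6171, 1.9159, 0.5472)
step 2: θ'=0.5472 (straight) → pose (-2.4711, 1.3956, 0.5472)
step 3: θ'=2.4222 (R=-1.6000) → pose (-2.6929, -1.1743, 2.4222)
step 4: θ'=2.4222 (straight) → pose (-4.1033, 0.0612, 2.4222)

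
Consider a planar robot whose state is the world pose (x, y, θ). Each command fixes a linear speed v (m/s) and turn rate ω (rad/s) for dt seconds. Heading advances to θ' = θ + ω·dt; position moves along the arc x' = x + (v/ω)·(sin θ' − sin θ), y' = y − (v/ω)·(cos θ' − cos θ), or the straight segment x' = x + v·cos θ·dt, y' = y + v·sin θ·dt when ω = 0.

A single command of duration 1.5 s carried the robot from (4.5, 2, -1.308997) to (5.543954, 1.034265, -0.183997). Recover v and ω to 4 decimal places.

Δθ = -0.183997 − -1.308997 = 1.125000
ω = Δθ/dt = 1.125000/1.5 = 0.7500
R = Δx/(sin θ' − sin θ) = 1.3333
v = R·ω = 1.3333·0.7500 = 1.0000

v = 1.0000, ω = 0.7500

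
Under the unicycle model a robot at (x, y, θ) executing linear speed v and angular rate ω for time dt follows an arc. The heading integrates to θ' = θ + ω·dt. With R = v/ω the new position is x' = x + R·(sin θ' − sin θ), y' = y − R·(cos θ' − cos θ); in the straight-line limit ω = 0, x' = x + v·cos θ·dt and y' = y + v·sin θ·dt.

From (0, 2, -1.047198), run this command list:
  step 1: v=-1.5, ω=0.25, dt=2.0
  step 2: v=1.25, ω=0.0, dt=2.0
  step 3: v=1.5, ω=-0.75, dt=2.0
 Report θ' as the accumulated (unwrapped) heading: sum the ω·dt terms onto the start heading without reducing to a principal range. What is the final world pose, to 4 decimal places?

(0.7973, 0.1980, -2.0472)

step 1: θ'=-0.5472 (R=-6.0000) → pose (-2.0744, 4.1239, -0.5472)
step 2: θ'=-0.5472 (straight) → pose (0.0606, 2.8232, -0.5472)
step 3: θ'=-2.0472 (R=-2.0000) → pose (0.7973, 0.1980, -2.0472)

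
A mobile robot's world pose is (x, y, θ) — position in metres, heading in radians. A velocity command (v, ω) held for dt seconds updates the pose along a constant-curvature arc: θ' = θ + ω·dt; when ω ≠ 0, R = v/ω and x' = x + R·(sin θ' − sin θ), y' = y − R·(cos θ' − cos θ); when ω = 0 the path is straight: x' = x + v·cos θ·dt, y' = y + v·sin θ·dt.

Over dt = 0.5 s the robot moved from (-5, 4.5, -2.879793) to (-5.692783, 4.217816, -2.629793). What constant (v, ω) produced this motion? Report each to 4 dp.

Δθ = -2.629793 − -2.879793 = 0.250000
ω = Δθ/dt = 0.250000/0.5 = 0.5000
R = Δx/(sin θ' − sin θ) = 3.0000
v = R·ω = 3.0000·0.5000 = 1.5000

v = 1.5000, ω = 0.5000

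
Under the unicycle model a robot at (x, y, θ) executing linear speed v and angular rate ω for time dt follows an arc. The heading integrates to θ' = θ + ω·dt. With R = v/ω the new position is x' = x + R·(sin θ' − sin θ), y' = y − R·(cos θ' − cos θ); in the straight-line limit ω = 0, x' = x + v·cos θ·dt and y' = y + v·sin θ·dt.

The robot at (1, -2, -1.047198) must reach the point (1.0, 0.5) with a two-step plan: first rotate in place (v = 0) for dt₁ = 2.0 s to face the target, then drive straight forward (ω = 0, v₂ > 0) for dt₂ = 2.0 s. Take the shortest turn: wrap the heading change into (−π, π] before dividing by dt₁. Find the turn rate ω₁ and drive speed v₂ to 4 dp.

ω₁ = 1.3090, v₂ = 1.2500

heading to target = atan2(0.5−-2, 1−1) = 1.5708
Δθ = wrap(1.5708 − -1.0472) = 2.6180; ω₁ = Δθ/dt₁ = 1.3090
distance = √((1−1)² + (0.5−-2)²) = 2.5000; v₂ = distance/dt₂ = 1.2500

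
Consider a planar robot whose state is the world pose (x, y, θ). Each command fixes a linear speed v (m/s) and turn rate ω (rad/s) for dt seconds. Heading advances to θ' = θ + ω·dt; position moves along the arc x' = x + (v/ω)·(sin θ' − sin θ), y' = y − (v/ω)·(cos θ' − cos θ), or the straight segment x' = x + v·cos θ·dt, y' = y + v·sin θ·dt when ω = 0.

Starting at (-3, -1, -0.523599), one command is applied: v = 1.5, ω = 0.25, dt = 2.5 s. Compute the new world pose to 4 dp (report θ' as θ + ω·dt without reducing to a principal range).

θ' = -0.5236 + 0.25·2.5 = 0.1014
R = v/ω = 1.5/0.25 = 6.0000
x' = -3 + 6.0000·(sin 0.1014 − sin -0.5236) = 0.6074
y' = -1 − 6.0000·(cos 0.1014 − cos -0.5236) = -1.7730

(0.6074, -1.7730, 0.1014)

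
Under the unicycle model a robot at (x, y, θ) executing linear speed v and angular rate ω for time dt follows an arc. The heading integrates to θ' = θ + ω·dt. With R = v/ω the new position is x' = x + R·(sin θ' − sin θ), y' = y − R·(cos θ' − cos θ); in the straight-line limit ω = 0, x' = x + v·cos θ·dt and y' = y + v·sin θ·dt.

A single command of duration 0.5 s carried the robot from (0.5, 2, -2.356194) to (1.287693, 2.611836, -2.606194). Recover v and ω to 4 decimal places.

Δθ = -2.606194 − -2.356194 = -0.250000
ω = Δθ/dt = -0.250000/0.5 = -0.5000
R = Δx/(sin θ' − sin θ) = 4.0000
v = R·ω = 4.0000·-0.5000 = -2.0000

v = -2.0000, ω = -0.5000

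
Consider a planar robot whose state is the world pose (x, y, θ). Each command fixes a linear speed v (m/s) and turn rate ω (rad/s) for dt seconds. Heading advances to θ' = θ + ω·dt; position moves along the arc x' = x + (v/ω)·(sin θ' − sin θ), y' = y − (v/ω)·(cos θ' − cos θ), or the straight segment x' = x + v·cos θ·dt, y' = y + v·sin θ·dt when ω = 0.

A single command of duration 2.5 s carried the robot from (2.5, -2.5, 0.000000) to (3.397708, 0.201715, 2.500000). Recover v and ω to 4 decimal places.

v = 1.5000, ω = 1.0000

Δθ = 2.500000 − 0.000000 = 2.500000
ω = Δθ/dt = 2.500000/2.5 = 1.0000
R = −Δy/(cos θ' − cos θ) = 1.5000
v = R·ω = 1.5000·1.0000 = 1.5000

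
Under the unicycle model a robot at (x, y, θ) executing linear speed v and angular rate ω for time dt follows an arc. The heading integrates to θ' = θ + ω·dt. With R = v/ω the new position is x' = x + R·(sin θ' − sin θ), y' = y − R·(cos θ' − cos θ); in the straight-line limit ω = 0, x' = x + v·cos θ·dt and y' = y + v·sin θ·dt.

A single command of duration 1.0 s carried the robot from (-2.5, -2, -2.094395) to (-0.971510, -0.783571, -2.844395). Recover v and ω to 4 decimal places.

Δθ = -2.844395 − -2.094395 = -0.750000
ω = Δθ/dt = -0.750000/1.0 = -0.7500
R = Δx/(sin θ' − sin θ) = 2.6667
v = R·ω = 2.6667·-0.7500 = -2.0000

v = -2.0000, ω = -0.7500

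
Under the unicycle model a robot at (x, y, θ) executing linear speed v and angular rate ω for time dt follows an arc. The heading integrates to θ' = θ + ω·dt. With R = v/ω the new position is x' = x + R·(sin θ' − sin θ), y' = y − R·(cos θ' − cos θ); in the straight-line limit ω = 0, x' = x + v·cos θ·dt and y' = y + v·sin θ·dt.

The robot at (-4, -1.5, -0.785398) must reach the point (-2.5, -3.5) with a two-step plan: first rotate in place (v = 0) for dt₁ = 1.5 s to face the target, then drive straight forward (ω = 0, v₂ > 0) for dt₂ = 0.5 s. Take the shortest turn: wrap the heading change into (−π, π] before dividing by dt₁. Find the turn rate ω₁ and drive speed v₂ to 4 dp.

heading to target = atan2(-3.5−-1.5, -2.5−-4) = -0.9273
Δθ = wrap(-0.9273 − -0.7854) = -0.1419; ω₁ = Δθ/dt₁ = -0.0946
distance = √((-2.5−-4)² + (-3.5−-1.5)²) = 2.5000; v₂ = distance/dt₂ = 5.0000

ω₁ = -0.0946, v₂ = 5.0000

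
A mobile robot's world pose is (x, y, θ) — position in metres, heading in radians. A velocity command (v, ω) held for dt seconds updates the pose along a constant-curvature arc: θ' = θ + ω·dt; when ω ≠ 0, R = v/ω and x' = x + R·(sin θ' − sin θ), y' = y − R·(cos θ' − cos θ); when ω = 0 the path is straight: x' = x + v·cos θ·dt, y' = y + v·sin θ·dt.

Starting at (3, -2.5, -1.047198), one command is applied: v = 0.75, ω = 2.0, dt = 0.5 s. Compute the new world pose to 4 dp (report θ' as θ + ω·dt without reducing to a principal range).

θ' = -1.0472 + 2.0·0.5 = -0.0472
R = v/ω = 0.75/2.0 = 0.3750
x' = 3 + 0.3750·(sin -0.0472 − sin -1.0472) = 3.3071
y' = -2.5 − 0.3750·(cos -0.0472 − cos -1.0472) = -2.6871

(3.3071, -2.6871, -0.0472)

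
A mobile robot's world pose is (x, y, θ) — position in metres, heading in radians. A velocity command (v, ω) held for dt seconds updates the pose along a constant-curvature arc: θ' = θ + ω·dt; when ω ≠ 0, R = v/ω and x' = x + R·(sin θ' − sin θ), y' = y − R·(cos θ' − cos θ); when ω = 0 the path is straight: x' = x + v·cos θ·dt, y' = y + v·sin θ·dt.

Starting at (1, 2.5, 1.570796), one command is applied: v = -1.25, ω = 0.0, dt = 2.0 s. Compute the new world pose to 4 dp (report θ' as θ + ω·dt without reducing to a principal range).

(1.0000, 0.0000, 1.5708)

θ' = 1.5708 + 0.0·2.0 = 1.5708
ω = 0 → straight: x' = 1 + -1.25·cos(1.5708)·2.0 = 1.0000
y' = 2.5 + -1.25·sin(1.5708)·2.0 = 0.0000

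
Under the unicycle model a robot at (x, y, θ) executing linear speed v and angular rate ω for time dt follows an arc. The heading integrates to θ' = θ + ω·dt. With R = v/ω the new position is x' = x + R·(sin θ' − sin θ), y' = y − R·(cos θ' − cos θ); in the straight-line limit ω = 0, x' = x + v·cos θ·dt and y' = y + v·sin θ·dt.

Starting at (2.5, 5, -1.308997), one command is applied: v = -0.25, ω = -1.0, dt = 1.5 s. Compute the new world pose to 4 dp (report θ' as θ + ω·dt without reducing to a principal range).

(2.6599, 5.3010, -2.8090)

θ' = -1.3090 + -1.0·1.5 = -2.8090
R = v/ω = -0.25/-1.0 = 0.2500
x' = 2.5 + 0.2500·(sin -2.8090 − sin -1.3090) = 2.6599
y' = 5 − 0.2500·(cos -2.8090 − cos -1.3090) = 5.3010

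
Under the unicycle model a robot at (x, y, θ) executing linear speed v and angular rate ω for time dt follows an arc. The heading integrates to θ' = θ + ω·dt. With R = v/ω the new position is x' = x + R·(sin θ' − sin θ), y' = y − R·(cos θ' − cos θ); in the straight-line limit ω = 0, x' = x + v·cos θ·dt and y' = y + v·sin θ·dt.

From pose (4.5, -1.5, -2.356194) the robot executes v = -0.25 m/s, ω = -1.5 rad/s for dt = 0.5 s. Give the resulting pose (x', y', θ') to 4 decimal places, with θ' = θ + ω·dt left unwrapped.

(4.6120, -1.4513, -3.1062)

θ' = -2.3562 + -1.5·0.5 = -3.1062
R = v/ω = -0.25/-1.5 = 0.1667
x' = 4.5 + 0.1667·(sin -3.1062 − sin -2.3562) = 4.6120
y' = -1.5 − 0.1667·(cos -3.1062 − cos -2.3562) = -1.4513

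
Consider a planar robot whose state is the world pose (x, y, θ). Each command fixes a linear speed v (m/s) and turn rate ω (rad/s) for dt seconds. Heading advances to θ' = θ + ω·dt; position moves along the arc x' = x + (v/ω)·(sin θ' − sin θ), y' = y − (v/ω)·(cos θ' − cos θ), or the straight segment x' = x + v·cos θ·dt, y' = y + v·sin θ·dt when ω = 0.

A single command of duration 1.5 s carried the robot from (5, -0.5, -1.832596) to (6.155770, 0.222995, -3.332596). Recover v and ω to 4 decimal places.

Δθ = -3.332596 − -1.832596 = -1.500000
ω = Δθ/dt = -1.500000/1.5 = -1.0000
R = Δx/(sin θ' − sin θ) = 1.0000
v = R·ω = 1.0000·-1.0000 = -1.0000

v = -1.0000, ω = -1.0000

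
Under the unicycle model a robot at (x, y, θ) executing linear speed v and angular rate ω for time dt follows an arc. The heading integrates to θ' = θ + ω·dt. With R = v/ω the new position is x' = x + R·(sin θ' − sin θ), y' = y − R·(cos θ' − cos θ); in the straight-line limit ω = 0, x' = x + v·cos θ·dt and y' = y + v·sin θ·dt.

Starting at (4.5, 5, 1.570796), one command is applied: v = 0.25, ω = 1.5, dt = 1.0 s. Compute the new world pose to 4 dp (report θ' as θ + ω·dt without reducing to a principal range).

θ' = 1.5708 + 1.5·1.0 = 3.0708
R = v/ω = 0.25/1.5 = 0.1667
x' = 4.5 + 0.1667·(sin 3.0708 − sin 1.5708) = 4.3451
y' = 5 − 0.1667·(cos 3.0708 − cos 1.5708) = 5.1662

(4.3451, 5.1662, 3.0708)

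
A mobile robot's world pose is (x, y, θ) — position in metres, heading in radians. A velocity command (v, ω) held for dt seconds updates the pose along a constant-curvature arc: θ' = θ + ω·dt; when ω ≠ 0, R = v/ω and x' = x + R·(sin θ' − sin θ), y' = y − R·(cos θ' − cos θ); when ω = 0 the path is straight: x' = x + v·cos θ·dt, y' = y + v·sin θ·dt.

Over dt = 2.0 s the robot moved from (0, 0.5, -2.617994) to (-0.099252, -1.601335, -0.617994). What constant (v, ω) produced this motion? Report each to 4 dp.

v = 1.2500, ω = 1.0000

Δθ = -0.617994 − -2.617994 = 2.000000
ω = Δθ/dt = 2.000000/2.0 = 1.0000
R = −Δy/(cos θ' − cos θ) = 1.2500
v = R·ω = 1.2500·1.0000 = 1.2500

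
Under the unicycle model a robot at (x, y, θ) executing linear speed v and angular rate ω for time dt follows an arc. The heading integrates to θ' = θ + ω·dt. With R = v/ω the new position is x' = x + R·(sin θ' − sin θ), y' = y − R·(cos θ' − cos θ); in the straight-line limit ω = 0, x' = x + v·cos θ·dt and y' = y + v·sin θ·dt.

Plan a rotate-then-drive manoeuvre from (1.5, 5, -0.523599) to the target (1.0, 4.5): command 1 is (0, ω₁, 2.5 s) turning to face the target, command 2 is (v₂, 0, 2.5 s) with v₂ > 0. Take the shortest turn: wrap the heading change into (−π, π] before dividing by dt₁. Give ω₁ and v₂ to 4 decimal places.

heading to target = atan2(4.5−5, 1−1.5) = -2.3562
Δθ = wrap(-2.3562 − -0.5236) = -1.8326; ω₁ = Δθ/dt₁ = -0.7330
distance = √((1−1.5)² + (4.5−5)²) = 0.7071; v₂ = distance/dt₂ = 0.2828

ω₁ = -0.7330, v₂ = 0.2828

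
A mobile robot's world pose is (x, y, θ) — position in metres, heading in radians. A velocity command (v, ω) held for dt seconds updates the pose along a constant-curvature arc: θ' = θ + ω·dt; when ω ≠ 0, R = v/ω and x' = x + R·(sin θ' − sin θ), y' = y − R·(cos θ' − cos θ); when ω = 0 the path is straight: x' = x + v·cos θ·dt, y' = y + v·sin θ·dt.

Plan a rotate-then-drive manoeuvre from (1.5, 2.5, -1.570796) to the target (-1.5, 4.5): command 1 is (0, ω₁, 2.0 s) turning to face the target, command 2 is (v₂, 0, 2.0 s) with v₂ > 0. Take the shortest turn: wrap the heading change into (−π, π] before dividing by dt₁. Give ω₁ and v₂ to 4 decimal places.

ω₁ = -1.0794, v₂ = 1.8028

heading to target = atan2(4.5−2.5, -1.5−1.5) = 2.5536
Δθ = wrap(2.5536 − -1.5708) = -2.1588; ω₁ = Δθ/dt₁ = -1.0794
distance = √((-1.5−1.5)² + (4.5−2.5)²) = 3.6056; v₂ = distance/dt₂ = 1.8028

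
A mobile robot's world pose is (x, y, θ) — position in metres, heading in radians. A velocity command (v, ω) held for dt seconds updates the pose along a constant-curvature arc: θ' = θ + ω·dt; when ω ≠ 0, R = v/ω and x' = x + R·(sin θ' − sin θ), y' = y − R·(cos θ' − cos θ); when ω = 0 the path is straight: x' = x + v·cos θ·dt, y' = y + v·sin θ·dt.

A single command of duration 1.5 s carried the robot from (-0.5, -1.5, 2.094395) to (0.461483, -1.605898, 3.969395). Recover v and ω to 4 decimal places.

Δθ = 3.969395 − 2.094395 = 1.875000
ω = Δθ/dt = 1.875000/1.5 = 1.2500
R = Δx/(sin θ' − sin θ) = -0.6000
v = R·ω = -0.6000·1.2500 = -0.7500

v = -0.7500, ω = 1.2500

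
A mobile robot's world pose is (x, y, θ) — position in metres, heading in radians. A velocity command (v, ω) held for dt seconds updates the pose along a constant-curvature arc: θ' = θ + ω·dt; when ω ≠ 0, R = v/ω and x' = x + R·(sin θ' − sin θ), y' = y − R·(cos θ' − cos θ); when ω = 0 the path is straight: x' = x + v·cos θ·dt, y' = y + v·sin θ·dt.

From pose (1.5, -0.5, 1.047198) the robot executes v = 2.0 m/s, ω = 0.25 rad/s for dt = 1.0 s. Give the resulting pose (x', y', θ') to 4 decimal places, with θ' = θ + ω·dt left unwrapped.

θ' = 1.0472 + 0.25·1.0 = 1.2972
R = v/ω = 2.0/0.25 = 8.0000
x' = 1.5 + 8.0000·(sin 1.2972 − sin 1.0472) = 2.2742
y' = -0.5 − 8.0000·(cos 1.2972 − cos 1.0472) = 1.3384

(2.2742, 1.3384, 1.2972)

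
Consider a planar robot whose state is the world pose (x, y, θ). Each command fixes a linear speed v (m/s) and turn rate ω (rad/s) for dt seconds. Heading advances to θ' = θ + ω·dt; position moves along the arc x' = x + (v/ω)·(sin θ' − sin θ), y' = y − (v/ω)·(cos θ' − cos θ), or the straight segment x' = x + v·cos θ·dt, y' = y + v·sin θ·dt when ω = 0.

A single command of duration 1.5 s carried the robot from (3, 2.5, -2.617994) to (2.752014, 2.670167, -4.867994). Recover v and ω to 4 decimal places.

Δθ = -4.867994 − -2.617994 = -2.250000
ω = Δθ/dt = -2.250000/1.5 = -1.5000
R = Δx/(sin θ' − sin θ) = -0.1667
v = R·ω = -0.1667·-1.5000 = 0.2500

v = 0.2500, ω = -1.5000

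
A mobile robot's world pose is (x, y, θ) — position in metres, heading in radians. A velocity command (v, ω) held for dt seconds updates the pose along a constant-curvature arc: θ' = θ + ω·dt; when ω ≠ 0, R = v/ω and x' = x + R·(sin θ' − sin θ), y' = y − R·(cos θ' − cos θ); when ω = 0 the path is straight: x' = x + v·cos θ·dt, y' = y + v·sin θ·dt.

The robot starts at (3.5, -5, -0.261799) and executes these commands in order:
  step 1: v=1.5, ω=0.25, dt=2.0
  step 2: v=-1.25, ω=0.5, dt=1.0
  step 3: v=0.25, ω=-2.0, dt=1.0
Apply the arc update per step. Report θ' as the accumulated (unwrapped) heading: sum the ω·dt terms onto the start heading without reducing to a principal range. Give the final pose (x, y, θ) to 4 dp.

(5.5793, -5.6697, -1.2618)

step 1: θ'=0.2382 (R=6.0000) → pose (6.4686, -5.0350, 0.2382)
step 2: θ'=0.7382 (R=-2.5000) → pose (5.3761, -5.6152, 0.7382)
step 3: θ'=-1.2618 (R=-0.1250) → pose (5.5793, -5.6697, -1.2618)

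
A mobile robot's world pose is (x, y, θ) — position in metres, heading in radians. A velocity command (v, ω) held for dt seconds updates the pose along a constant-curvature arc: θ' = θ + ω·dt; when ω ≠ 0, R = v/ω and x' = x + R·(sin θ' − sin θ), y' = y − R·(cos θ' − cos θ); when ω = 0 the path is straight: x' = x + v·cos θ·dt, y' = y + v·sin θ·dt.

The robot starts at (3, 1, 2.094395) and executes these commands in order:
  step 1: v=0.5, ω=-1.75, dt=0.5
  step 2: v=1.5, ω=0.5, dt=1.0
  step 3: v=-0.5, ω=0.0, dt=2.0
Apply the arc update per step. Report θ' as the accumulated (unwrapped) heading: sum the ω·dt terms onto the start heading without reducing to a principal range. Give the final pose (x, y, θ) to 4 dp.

step 1: θ'=1.2194 (R=-0.2857) → pose (2.9792, 1.2412, 1.2194)
step 2: θ'=1.7194 (R=3.0000) → pose (3.1294, 2.7180, 1.7194)
step 3: θ'=1.7194 (straight) → pose (3.2775, 1.7290, 1.7194)

(3.2775, 1.7290, 1.7194)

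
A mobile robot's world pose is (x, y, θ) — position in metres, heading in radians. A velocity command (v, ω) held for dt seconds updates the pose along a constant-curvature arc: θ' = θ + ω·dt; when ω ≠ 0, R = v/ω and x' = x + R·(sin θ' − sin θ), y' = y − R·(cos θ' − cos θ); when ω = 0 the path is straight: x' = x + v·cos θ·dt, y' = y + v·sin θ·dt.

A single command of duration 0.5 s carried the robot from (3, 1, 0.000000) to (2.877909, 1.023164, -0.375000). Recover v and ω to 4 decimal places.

v = -0.2500, ω = -0.7500

Δθ = -0.375000 − 0.000000 = -0.375000
ω = Δθ/dt = -0.375000/0.5 = -0.7500
R = Δx/(sin θ' − sin θ) = 0.3333
v = R·ω = 0.3333·-0.7500 = -0.2500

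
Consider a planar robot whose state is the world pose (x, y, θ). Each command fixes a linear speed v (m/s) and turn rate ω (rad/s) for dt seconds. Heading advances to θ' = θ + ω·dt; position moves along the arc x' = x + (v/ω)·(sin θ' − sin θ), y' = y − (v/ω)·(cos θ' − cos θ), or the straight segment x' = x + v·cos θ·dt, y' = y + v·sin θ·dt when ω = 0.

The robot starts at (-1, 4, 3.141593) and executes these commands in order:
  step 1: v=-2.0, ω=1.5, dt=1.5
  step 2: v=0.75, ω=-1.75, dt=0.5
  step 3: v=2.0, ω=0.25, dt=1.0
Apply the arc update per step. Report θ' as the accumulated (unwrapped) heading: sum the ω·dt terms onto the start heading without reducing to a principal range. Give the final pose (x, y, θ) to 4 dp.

(-0.0168, 3.8285, 4.7666)

step 1: θ'=5.3916 (R=-1.3333) → pose (0.0374, 6.1709, 5.3916)
step 2: θ'=4.5166 (R=-0.4286) → pose (0.1244, 5.8183, 4.5166)
step 3: θ'=4.7666 (R=8.0000) → pose (-0.0168, 3.8285, 4.7666)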